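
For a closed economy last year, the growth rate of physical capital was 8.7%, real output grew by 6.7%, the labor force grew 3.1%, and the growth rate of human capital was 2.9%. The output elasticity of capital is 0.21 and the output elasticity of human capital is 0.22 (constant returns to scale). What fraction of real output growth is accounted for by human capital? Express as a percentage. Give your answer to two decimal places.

9.52%

Human capital contributed 0.22 × 2.9 = 0.638 pp.
Share of growth = 0.638 / 6.7 × 100 = 9.5224%.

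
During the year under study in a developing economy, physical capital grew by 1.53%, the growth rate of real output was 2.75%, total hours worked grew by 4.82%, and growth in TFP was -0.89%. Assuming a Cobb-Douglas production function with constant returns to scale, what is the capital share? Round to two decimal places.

α = 0.36

gY = gA + α·gK + (1−α)·gL, so gY − gA − gL = α(gK − gL).
2.75 + 0.89 − 4.82 = α × (1.53 − 4.82).
-1.18 = -3.29 α, so α = 0.3587.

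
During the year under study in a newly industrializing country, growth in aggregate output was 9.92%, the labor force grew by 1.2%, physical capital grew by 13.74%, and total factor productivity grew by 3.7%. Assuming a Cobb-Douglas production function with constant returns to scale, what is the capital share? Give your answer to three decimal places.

α = 0.400

gY = gA + α·gK + (1−α)·gL, so gY − gA − gL = α(gK − gL).
9.92 − 3.7 − 1.2 = α × (13.74 − 1.2).
5.02 = 12.54 α, so α = 0.40032.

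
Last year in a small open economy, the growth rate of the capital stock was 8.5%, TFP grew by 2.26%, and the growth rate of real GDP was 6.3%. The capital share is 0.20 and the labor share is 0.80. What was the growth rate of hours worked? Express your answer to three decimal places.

Hours worked grew 2.925%.

Labor's share = 1 − 0.2 = 0.8.
gY = gA + 0.2×8.5 + 0.8×g.
0.8×g = 6.3 − 2.26 − 1.7 = 2.34.
g = 2.34 / 0.8 = 2.925%.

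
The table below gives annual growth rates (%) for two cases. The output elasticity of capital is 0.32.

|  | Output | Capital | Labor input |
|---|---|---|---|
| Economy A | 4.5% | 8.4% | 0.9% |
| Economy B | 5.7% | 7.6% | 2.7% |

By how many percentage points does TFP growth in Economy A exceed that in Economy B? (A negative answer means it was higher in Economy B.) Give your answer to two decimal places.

Labor's share = 1 − 0.32 = 0.68.
Economy A: TFP = 4.5 − 2.688 − 0.612 = 1.2%.
Economy B: TFP = 5.7 − 2.432 − 1.836 = 1.432%.
Difference = 1.2 − (1.432) = -0.232 pp.

-0.23 percentage points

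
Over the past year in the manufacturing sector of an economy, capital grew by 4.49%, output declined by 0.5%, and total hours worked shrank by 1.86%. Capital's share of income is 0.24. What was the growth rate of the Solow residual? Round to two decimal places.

-0.16%

Labor's share = 1 − 0.24 = 0.76.
Capital: 0.24 × 4.49 = 1.0776 pp.
Total hours worked: 0.76 × (-1.86) = -1.4136 pp.
TFP growth = -0.5 + 0.336 = -0.164%.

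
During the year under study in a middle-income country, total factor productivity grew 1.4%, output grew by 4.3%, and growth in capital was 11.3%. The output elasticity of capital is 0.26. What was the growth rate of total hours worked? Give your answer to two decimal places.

-0.05%

Labor's share = 1 − 0.26 = 0.74.
gY = gA + 0.26×11.3 + 0.74×g.
0.74×g = 4.3 − 1.4 − 2.938 = -0.038.
g = -0.038 / 0.74 = -0.0514%.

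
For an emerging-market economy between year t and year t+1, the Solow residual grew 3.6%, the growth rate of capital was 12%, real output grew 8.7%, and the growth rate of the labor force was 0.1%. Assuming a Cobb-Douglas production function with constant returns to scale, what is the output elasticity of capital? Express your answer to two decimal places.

The output elasticity of capital is 0.42.

gY = gA + α·gK + (1−α)·gL, so gY − gA − gL = α(gK − gL).
8.7 − 3.6 − 0.1 = α × (12 − 0.1).
5 = 11.9 α, so α = 0.4202.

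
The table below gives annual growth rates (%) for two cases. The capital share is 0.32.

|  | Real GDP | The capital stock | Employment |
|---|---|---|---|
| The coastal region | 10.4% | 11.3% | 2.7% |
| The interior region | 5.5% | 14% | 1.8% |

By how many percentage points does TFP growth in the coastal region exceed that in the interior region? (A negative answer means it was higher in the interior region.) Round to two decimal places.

5.15 percentage points

Labor's share = 1 − 0.32 = 0.68.
The coastal region: TFP = 10.4 − 3.616 − 1.836 = 4.948%.
The interior region: TFP = 5.5 − 4.48 − 1.224 = -0.204%.
Difference = 4.948 − (-0.204) = 5.152 pp.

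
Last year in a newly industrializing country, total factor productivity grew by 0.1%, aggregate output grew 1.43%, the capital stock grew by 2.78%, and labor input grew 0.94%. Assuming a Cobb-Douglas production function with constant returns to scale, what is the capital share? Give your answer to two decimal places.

gY = gA + α·gK + (1−α)·gL, so gY − gA − gL = α(gK − gL).
1.43 − 0.1 − 0.94 = α × (2.78 − 0.94).
0.39 = 1.84 α, so α = 0.212.

α = 0.21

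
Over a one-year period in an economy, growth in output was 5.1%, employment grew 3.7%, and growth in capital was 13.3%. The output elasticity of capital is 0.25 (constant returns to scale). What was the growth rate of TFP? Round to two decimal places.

-1.00%

Labor's share = 1 − 0.25 = 0.75.
Capital: 0.25 × 13.3 = 3.325 pp.
Employment: 0.75 × 3.7 = 2.775 pp.
TFP growth = 5.1 − 6.1 = -1%.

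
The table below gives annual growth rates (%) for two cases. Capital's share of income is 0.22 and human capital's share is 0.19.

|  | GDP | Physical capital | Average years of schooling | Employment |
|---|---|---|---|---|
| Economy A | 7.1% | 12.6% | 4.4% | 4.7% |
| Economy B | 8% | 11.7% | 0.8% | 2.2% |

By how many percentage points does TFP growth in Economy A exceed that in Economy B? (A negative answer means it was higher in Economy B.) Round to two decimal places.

Labor's share = 1 − 0.22 − 0.19 = 0.59.
Economy A: TFP = 7.1 − 2.772 − 0.836 − 2.773 = 0.719%.
Economy B: TFP = 8 − 2.574 − 0.152 − 1.298 = 3.976%.
Difference = 0.719 − (3.976) = -3.257 pp.

-3.26 percentage points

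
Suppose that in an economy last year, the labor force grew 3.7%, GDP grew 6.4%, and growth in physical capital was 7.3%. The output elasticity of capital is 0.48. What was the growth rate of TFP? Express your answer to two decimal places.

Labor's share = 1 − 0.48 = 0.52.
Physical capital: 0.48 × 7.3 = 3.504 pp.
The labor force: 0.52 × 3.7 = 1.924 pp.
TFP growth = 6.4 − 5.428 = 0.972%.

TFP grew 0.97%.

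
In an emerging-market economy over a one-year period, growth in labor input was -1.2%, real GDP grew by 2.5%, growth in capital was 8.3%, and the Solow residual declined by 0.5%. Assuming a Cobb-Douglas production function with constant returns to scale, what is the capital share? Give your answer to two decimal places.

α = 0.44

gY = gA + α·gK + (1−α)·gL, so gY − gA − gL = α(gK − gL).
2.5 + 0.5 + 1.2 = α × (8.3 − (-1.2)).
4.2 = 9.5 α, so α = 0.4421.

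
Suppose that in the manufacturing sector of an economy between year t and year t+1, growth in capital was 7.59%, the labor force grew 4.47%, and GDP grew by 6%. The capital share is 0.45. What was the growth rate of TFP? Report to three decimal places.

0.126%

Labor's share = 1 − 0.45 = 0.55.
Capital: 0.45 × 7.59 = 3.4155 pp.
The labor force: 0.55 × 4.47 = 2.4585 pp.
TFP growth = 6 − 5.874 = 0.126%.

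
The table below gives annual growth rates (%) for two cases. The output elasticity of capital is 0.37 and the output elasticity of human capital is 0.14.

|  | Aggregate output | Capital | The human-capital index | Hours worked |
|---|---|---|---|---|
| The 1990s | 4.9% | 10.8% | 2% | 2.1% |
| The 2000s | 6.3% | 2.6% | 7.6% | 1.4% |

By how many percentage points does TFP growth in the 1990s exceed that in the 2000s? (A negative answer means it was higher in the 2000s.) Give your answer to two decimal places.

-3.99 percentage points

Labor's share = 1 − 0.37 − 0.14 = 0.49.
The 1990s: TFP = 4.9 − 3.996 − 0.28 − 1.029 = -0.405%.
The 2000s: TFP = 6.3 − 0.962 − 1.064 − 0.686 = 3.588%.
Difference = -0.405 − (3.588) = -3.993 pp.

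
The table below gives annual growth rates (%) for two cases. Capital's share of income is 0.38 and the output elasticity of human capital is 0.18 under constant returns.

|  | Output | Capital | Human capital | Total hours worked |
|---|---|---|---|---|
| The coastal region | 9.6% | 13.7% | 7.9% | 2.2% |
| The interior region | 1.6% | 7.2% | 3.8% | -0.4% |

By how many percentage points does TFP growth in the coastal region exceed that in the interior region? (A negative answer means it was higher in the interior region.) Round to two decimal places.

Labor's share = 1 − 0.38 − 0.18 = 0.44.
The coastal region: TFP = 9.6 − 5.206 − 1.422 − 0.968 = 2.004%.
The interior region: TFP = 1.6 − 2.736 − 0.684 + 0.176 = -1.644%.
Difference = 2.004 − (-1.644) = 3.648 pp.

3.65 percentage points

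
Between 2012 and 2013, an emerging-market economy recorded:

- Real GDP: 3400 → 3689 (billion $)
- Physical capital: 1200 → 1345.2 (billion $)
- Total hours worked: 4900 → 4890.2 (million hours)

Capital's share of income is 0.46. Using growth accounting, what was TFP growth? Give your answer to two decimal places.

3.04%

Real GDP growth = (3689 − 3400) / 3400 = 8.5%.
Physical capital growth = (1345.2 − 1200) / 1200 = 12.1%.
Total hours worked growth = (4890.2 − 4900) / 4900 = -0.2%.
Labor's share = 1 − 0.46 = 0.54.
Physical capital: 0.46 × 12.1 = 5.566 pp.
Total hours worked: 0.54 × (-0.2) = -0.108 pp.
TFP growth = 8.5 − 5.458 = 3.042%.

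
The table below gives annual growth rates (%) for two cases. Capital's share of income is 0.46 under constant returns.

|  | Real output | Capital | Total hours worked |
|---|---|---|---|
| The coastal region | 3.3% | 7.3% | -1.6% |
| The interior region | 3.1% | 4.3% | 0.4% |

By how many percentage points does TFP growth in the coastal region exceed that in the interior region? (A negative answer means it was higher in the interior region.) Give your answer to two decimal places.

-0.10 percentage points

Labor's share = 1 − 0.46 = 0.54.
The coastal region: TFP = 3.3 − 3.358 + 0.864 = 0.806%.
The interior region: TFP = 3.1 − 1.978 − 0.216 = 0.906%.
Difference = 0.806 − (0.906) = -0.1 pp.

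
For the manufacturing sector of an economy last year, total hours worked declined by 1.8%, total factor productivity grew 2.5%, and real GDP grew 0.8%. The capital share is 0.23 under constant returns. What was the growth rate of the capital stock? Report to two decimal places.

Labor's share = 1 − 0.23 = 0.77.
gY = gA + 0.77×(-1.8) + 0.23×g.
0.23×g = 0.8 − 2.5 + 1.386 = -0.314.
g = -0.314 / 0.23 = -1.3652%.

-1.37%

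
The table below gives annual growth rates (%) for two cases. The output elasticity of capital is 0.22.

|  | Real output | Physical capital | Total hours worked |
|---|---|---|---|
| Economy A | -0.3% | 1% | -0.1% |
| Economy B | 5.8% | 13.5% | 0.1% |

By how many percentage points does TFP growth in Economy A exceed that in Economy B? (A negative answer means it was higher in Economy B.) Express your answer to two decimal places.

-3.19 percentage points

Labor's share = 1 − 0.22 = 0.78.
Economy A: TFP = -0.3 − 0.22 + 0.078 = -0.442%.
Economy B: TFP = 5.8 − 2.97 − 0.078 = 2.752%.
Difference = -0.442 − (2.752) = -3.194 pp.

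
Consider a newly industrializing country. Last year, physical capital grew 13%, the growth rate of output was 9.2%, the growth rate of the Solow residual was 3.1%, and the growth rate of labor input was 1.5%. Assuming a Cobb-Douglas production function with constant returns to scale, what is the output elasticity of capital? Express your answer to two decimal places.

0.40

gY = gA + α·gK + (1−α)·gL, so gY − gA − gL = α(gK − gL).
9.2 − 3.1 − 1.5 = α × (13 − 1.5).
4.6 = 11.5 α, so α = 0.4.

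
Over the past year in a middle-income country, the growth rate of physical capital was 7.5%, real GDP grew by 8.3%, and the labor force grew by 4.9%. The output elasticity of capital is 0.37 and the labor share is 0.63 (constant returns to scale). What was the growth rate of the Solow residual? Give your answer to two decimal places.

The Solow residual grew 2.44%.

Labor's share = 1 − 0.37 = 0.63.
Physical capital: 0.37 × 7.5 = 2.775 pp.
The labor force: 0.63 × 4.9 = 3.087 pp.
TFP growth = 8.3 − 5.862 = 2.438%.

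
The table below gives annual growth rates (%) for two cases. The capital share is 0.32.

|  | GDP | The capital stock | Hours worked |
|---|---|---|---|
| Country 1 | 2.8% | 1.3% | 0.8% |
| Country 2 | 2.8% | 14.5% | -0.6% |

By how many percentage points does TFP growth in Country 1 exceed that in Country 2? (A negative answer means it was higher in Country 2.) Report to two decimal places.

Labor's share = 1 − 0.32 = 0.68.
Country 1: TFP = 2.8 − 0.416 − 0.544 = 1.84%.
Country 2: TFP = 2.8 − 4.64 + 0.408 = -1.432%.
Difference = 1.84 − (-1.432) = 3.272 pp.

3.27 percentage points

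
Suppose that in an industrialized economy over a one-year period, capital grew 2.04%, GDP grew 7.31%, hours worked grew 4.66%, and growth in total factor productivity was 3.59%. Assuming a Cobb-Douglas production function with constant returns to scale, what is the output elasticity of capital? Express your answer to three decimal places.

gY = gA + α·gK + (1−α)·gL, so gY − gA − gL = α(gK − gL).
7.31 − 3.59 − 4.66 = α × (2.04 − 4.66).
-0.94 = -2.62 α, so α = 0.35878.

0.359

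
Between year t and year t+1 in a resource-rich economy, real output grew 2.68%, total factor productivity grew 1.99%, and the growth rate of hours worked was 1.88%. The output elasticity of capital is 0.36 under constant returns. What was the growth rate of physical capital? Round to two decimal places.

Labor's share = 1 − 0.36 = 0.64.
gY = gA + 0.64×1.88 + 0.36×g.
0.36×g = 2.68 − 1.99 − 1.2032 = -0.5132.
g = -0.5132 / 0.36 = -1.4256%.

-1.43%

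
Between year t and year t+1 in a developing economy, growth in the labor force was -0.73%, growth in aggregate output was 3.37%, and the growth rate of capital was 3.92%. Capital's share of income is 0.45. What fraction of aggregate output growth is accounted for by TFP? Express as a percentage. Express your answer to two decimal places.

Labor's share = 1 − 0.45 = 0.55.
Capital: 0.45 × 3.92 = 1.764 pp.
The labor force: 0.55 × (-0.73) = -0.4015 pp.
TFP growth = 3.37 − 1.3625 = 2.0075%.
TFP share of growth = 2.0075 / 3.37 × 100 = 59.5697%.

59.57%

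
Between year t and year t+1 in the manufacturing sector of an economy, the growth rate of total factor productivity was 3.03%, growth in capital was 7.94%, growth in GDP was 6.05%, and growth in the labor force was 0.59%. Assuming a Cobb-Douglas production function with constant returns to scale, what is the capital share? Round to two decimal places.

α = 0.33

gY = gA + α·gK + (1−α)·gL, so gY − gA − gL = α(gK − gL).
6.05 − 3.03 − 0.59 = α × (7.94 − 0.59).
2.43 = 7.35 α, so α = 0.3306.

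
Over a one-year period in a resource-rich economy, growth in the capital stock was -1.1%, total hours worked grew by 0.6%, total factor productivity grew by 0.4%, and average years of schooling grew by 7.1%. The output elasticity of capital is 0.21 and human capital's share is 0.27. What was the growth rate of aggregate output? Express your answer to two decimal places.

Aggregate output growth was 2.40%.

Labor's share = 1 − 0.21 − 0.27 = 0.52.
The capital stock: 0.21 × (-1.1) = -0.231 pp.
Average years of schooling: 0.27 × 7.1 = 1.917 pp.
Total hours worked: 0.52 × 0.6 = 0.312 pp.
Output growth = 0.4 + 1.998 = 2.398%.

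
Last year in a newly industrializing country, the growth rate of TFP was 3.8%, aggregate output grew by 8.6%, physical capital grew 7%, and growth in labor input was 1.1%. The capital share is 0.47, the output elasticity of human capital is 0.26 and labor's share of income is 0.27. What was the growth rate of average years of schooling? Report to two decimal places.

Labor's share = 1 − 0.47 − 0.26 = 0.27.
gY = gA + 0.47×7 + 0.27×1.1 + 0.26×g.
0.26×g = 8.6 − 3.8 − 3.587 = 1.213.
g = 1.213 / 0.26 = 4.6654%.

4.67%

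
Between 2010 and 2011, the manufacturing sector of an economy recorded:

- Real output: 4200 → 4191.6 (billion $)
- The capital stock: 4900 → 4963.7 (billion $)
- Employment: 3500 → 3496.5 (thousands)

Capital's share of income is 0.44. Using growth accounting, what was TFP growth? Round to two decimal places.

-0.72%

Real output growth = (4191.6 − 4200) / 4200 = -0.2%.
The capital stock growth = (4963.7 − 4900) / 4900 = 1.3%.
Employment growth = (3496.5 − 3500) / 3500 = -0.1%.
Labor's share = 1 − 0.44 = 0.56.
The capital stock: 0.44 × 1.3 = 0.572 pp.
Employment: 0.56 × (-0.1) = -0.056 pp.
TFP growth = -0.2 − 0.516 = -0.716%.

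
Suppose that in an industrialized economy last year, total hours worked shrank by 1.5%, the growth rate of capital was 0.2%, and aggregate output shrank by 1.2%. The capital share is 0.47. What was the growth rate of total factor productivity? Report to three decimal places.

-0.499%

Labor's share = 1 − 0.47 = 0.53.
Capital: 0.47 × 0.2 = 0.094 pp.
Total hours worked: 0.53 × (-1.5) = -0.795 pp.
TFP growth = -1.2 + 0.701 = -0.499%.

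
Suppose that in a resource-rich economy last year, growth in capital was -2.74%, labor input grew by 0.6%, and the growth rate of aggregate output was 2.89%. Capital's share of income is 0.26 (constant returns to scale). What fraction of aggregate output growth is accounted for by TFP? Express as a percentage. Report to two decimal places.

Labor's share = 1 − 0.26 = 0.74.
Capital: 0.26 × (-2.74) = -0.7124 pp.
Labor input: 0.74 × 0.6 = 0.444 pp.
TFP growth = 2.89 + 0.2684 = 3.1584%.
TFP share of growth = 3.1584 / 2.89 × 100 = 109.2872%.

109.29%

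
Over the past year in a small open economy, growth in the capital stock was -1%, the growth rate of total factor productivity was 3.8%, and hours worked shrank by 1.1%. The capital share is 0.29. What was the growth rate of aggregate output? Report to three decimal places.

Labor's share = 1 − 0.29 = 0.71.
The capital stock: 0.29 × (-1) = -0.29 pp.
Hours worked: 0.71 × (-1.1) = -0.781 pp.
Output growth = 3.8 + (-1.071) = 2.729%.

2.729%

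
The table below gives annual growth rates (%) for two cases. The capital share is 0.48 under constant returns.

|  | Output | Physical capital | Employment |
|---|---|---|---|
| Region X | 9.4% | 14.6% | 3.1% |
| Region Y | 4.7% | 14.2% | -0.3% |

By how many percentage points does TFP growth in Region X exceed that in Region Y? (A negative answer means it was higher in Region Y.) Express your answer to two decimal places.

2.74 percentage points

Labor's share = 1 − 0.48 = 0.52.
Region X: TFP = 9.4 − 7.008 − 1.612 = 0.78%.
Region Y: TFP = 4.7 − 6.816 + 0.156 = -1.96%.
Difference = 0.78 − (-1.96) = 2.74 pp.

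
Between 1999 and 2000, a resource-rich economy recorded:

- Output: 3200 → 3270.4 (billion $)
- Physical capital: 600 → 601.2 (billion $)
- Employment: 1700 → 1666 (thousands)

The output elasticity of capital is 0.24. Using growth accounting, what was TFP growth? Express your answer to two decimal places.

3.67%

Output growth = (3270.4 − 3200) / 3200 = 2.2%.
Physical capital growth = (601.2 − 600) / 600 = 0.2%.
Employment growth = (1666 − 1700) / 1700 = -2%.
Labor's share = 1 − 0.24 = 0.76.
Physical capital: 0.24 × 0.2 = 0.048 pp.
Employment: 0.76 × (-2) = -1.52 pp.
TFP growth = 2.2 + 1.472 = 3.672%.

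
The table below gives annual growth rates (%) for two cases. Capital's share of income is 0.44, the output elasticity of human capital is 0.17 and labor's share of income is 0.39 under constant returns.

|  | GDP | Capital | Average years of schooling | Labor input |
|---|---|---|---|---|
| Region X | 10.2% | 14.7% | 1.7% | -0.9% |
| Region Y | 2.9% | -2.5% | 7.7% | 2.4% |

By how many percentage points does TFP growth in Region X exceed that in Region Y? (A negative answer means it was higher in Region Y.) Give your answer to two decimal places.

Labor's share = 1 − 0.44 − 0.17 = 0.39.
Region X: TFP = 10.2 − 6.468 − 0.289 + 0.351 = 3.794%.
Region Y: TFP = 2.9 + 1.1 − 1.309 − 0.936 = 1.755%.
Difference = 3.794 − (1.755) = 2.039 pp.

2.04 percentage points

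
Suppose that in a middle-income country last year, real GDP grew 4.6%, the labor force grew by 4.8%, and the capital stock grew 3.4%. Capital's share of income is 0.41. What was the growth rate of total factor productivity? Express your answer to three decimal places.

Labor's share = 1 − 0.41 = 0.59.
The capital stock: 0.41 × 3.4 = 1.394 pp.
The labor force: 0.59 × 4.8 = 2.832 pp.
TFP growth = 4.6 − 4.226 = 0.374%.

0.374%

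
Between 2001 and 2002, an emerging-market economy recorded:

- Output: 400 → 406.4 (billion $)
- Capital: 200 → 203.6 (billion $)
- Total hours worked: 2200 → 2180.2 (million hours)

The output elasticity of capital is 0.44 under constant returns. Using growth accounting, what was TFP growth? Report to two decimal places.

TFP growth was 1.31%.

Output growth = (406.4 − 400) / 400 = 1.6%.
Capital growth = (203.6 − 200) / 200 = 1.8%.
Total hours worked growth = (2180.2 − 2200) / 2200 = -0.9%.
Labor's share = 1 − 0.44 = 0.56.
Capital: 0.44 × 1.8 = 0.792 pp.
Total hours worked: 0.56 × (-0.9) = -0.504 pp.
TFP growth = 1.6 − 0.288 = 1.312%.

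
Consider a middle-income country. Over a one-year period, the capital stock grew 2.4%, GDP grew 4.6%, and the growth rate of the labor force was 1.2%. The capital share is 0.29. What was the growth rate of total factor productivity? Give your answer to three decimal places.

Labor's share = 1 − 0.29 = 0.71.
The capital stock: 0.29 × 2.4 = 0.696 pp.
The labor force: 0.71 × 1.2 = 0.852 pp.
TFP growth = 4.6 − 1.548 = 3.052%.

3.052%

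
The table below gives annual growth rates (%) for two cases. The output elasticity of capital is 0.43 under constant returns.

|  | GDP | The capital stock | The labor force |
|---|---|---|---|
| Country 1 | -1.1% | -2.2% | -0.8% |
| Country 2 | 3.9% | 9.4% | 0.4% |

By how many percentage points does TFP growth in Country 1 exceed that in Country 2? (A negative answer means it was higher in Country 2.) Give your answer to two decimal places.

Labor's share = 1 − 0.43 = 0.57.
Country 1: TFP = -1.1 + 0.946 + 0.456 = 0.302%.
Country 2: TFP = 3.9 − 4.042 − 0.228 = -0.37%.
Difference = 0.302 − (-0.37) = 0.672 pp.

0.67 percentage points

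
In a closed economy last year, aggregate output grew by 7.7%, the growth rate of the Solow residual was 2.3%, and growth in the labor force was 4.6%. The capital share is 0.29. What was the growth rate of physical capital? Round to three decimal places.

7.359%

Labor's share = 1 − 0.29 = 0.71.
gY = gA + 0.71×4.6 + 0.29×g.
0.29×g = 7.7 − 2.3 − 3.266 = 2.134.
g = 2.134 / 0.29 = 7.35862%.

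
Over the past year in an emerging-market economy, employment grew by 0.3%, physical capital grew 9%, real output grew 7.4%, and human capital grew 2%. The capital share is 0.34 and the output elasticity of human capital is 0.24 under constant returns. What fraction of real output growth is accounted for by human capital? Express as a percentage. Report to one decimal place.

6.5%

Human capital contributed 0.24 × 2 = 0.48 pp.
Share of growth = 0.48 / 7.4 × 100 = 6.486%.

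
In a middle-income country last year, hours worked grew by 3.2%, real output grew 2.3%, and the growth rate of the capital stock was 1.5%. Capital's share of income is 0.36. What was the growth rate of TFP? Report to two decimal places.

-0.29%

Labor's share = 1 − 0.36 = 0.64.
The capital stock: 0.36 × 1.5 = 0.54 pp.
Hours worked: 0.64 × 3.2 = 2.048 pp.
TFP growth = 2.3 − 2.588 = -0.288%.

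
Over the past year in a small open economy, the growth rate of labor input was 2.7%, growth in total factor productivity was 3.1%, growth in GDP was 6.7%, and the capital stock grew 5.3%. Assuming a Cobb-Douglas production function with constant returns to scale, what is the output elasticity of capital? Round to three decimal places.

0.346

gY = gA + α·gK + (1−α)·gL, so gY − gA − gL = α(gK − gL).
6.7 − 3.1 − 2.7 = α × (5.3 − 2.7).
0.9 = 2.6 α, so α = 0.34615.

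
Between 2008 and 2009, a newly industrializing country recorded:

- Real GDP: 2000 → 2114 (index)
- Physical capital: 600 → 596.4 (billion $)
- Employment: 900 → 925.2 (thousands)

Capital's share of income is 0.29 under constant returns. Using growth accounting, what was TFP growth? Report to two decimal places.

TFP grew 3.89%.

Real GDP growth = (2114 − 2000) / 2000 = 5.7%.
Physical capital growth = (596.4 − 600) / 600 = -0.6%.
Employment growth = (925.2 − 900) / 900 = 2.8%.
Labor's share = 1 − 0.29 = 0.71.
Physical capital: 0.29 × (-0.6) = -0.174 pp.
Employment: 0.71 × 2.8 = 1.988 pp.
TFP growth = 5.7 − 1.814 = 3.886%.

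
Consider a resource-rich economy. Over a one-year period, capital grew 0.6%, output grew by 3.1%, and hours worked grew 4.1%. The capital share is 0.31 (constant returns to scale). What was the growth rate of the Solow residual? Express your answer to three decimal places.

Labor's share = 1 − 0.31 = 0.69.
Capital: 0.31 × 0.6 = 0.186 pp.
Hours worked: 0.69 × 4.1 = 2.829 pp.
TFP growth = 3.1 − 3.015 = 0.085%.

The Solow residual grew 0.085%.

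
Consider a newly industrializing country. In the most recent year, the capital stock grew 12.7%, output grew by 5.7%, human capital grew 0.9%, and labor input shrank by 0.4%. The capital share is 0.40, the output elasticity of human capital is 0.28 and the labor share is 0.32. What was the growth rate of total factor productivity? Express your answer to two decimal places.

0.50%

Labor's share = 1 − 0.4 − 0.28 = 0.32.
The capital stock: 0.4 × 12.7 = 5.08 pp.
Human capital: 0.28 × 0.9 = 0.252 pp.
Labor input: 0.32 × (-0.4) = -0.128 pp.
TFP growth = 5.7 − 5.204 = 0.496%.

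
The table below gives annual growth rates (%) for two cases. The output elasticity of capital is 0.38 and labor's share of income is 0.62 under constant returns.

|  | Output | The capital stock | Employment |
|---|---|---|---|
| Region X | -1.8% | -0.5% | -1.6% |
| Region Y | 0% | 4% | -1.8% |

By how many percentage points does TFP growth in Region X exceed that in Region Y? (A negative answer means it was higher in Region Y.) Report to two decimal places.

Labor's share = 1 − 0.38 = 0.62.
Region X: TFP = -1.8 + 0.19 + 0.992 = -0.618%.
Region Y: TFP = 0 − 1.52 + 1.116 = -0.404%.
Difference = -0.618 − (-0.404) = -0.214 pp.

-0.21 percentage points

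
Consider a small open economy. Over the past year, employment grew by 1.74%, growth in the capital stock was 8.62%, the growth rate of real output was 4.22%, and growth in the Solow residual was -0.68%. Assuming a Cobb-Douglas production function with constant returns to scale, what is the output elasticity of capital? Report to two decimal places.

gY = gA + α·gK + (1−α)·gL, so gY − gA − gL = α(gK − gL).
4.22 + 0.68 − 1.74 = α × (8.62 − 1.74).
3.16 = 6.88 α, so α = 0.4593.

The output elasticity of capital is 0.46.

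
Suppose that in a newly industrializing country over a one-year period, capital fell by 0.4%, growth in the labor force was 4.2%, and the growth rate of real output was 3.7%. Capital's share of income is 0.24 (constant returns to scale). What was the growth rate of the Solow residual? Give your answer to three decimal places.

Labor's share = 1 − 0.24 = 0.76.
Capital: 0.24 × (-0.4) = -0.096 pp.
The labor force: 0.76 × 4.2 = 3.192 pp.
TFP growth = 3.7 − 3.096 = 0.604%.

0.604%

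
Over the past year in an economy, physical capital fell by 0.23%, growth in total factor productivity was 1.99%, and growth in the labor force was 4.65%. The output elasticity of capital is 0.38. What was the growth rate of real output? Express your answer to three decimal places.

Labor's share = 1 − 0.38 = 0.62.
Physical capital: 0.38 × (-0.23) = -0.0874 pp.
The labor force: 0.62 × 4.65 = 2.883 pp.
Output growth = 1.99 + 2.7956 = 4.7856%.

Real output growth was 4.786%.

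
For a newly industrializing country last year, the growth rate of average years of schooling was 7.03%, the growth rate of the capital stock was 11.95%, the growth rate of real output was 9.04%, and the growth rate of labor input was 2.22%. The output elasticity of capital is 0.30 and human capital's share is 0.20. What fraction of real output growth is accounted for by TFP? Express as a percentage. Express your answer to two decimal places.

TFP accounted for 32.51% of growth.

Labor's share = 1 − 0.3 − 0.2 = 0.5.
The capital stock: 0.3 × 11.95 = 3.585 pp.
Average years of schooling: 0.2 × 7.03 = 1.406 pp.
Labor input: 0.5 × 2.22 = 1.11 pp.
TFP growth = 9.04 − 6.101 = 2.939%.
TFP share of growth = 2.939 / 9.04 × 100 = 32.5111%.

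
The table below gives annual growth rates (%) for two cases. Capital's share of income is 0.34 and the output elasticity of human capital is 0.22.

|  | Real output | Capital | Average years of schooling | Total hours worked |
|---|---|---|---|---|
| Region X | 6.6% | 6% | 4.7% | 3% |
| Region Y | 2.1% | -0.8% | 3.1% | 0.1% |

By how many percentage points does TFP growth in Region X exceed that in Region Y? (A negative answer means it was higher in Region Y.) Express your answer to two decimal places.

Labor's share = 1 − 0.34 − 0.22 = 0.44.
Region X: TFP = 6.6 − 2.04 − 1.034 − 1.32 = 2.206%.
Region Y: TFP = 2.1 + 0.272 − 0.682 − 0.044 = 1.646%.
Difference = 2.206 − (1.646) = 0.56 pp.

0.56 percentage points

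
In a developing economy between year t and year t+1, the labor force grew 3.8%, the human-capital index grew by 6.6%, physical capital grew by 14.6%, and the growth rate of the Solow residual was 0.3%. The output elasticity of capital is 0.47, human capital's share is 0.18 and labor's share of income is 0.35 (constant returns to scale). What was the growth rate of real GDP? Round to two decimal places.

Labor's share = 1 − 0.47 − 0.18 = 0.35.
Physical capital: 0.47 × 14.6 = 6.862 pp.
The human-capital index: 0.18 × 6.6 = 1.188 pp.
The labor force: 0.35 × 3.8 = 1.33 pp.
Output growth = 0.3 + 9.38 = 9.68%.

9.68%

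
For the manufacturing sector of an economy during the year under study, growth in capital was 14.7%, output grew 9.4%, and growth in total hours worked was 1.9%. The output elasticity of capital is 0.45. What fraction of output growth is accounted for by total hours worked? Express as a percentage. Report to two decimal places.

Total hours worked accounted for 11.12% of growth.

Labor's share = 1 − 0.45 = 0.55.
Total hours worked contributed 0.55 × 1.9 = 1.045 pp.
Share of growth = 1.045 / 9.4 × 100 = 11.117%.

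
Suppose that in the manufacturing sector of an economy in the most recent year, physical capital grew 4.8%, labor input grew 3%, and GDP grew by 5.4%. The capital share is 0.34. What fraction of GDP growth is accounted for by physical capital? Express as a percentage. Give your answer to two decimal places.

Physical capital contributed 0.34 × 4.8 = 1.632 pp.
Share of growth = 1.632 / 5.4 × 100 = 30.2222%.

30.22%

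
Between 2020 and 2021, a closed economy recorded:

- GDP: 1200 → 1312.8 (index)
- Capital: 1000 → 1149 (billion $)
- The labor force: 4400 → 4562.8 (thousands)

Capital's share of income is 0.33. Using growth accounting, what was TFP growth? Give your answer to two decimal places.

GDP growth = (1312.8 − 1200) / 1200 = 9.4%.
Capital growth = (1149 − 1000) / 1000 = 14.9%.
The labor force growth = (4562.8 − 4400) / 4400 = 3.7%.
Labor's share = 1 − 0.33 = 0.67.
Capital: 0.33 × 14.9 = 4.917 pp.
The labor force: 0.67 × 3.7 = 2.479 pp.
TFP growth = 9.4 − 7.396 = 2.004%.

2.00%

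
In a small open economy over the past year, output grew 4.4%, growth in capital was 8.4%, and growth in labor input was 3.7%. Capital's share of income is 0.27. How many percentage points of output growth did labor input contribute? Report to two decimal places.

2.70 pp

Labor's share = 1 − 0.27 = 0.73.
Contribution = share × growth = 0.73 × 3.7 = 2.701 pp.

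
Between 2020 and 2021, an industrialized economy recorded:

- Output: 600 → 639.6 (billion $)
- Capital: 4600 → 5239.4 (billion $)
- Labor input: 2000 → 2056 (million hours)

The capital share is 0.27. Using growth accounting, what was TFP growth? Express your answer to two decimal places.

0.80%

Output growth = (639.6 − 600) / 600 = 6.6%.
Capital growth = (5239.4 − 4600) / 4600 = 13.9%.
Labor input growth = (2056 − 2000) / 2000 = 2.8%.
Labor's share = 1 − 0.27 = 0.73.
Capital: 0.27 × 13.9 = 3.753 pp.
Labor input: 0.73 × 2.8 = 2.044 pp.
TFP growth = 6.6 − 5.797 = 0.803%.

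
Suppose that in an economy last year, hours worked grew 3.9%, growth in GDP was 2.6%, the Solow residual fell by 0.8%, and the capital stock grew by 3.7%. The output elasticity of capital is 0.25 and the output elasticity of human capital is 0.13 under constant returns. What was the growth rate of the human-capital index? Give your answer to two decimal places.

Labor's share = 1 − 0.25 − 0.13 = 0.62.
gY = gA + 0.25×3.7 + 0.62×3.9 + 0.13×g.
0.13×g = 2.6 + 0.8 − 3.343 = 0.057.
g = 0.057 / 0.13 = 0.4385%.

0.44%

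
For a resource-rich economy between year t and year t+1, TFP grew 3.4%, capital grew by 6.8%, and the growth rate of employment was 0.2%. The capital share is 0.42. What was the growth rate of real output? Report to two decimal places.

Real output growth was 6.37%.

Labor's share = 1 − 0.42 = 0.58.
Capital: 0.42 × 6.8 = 2.856 pp.
Employment: 0.58 × 0.2 = 0.116 pp.
Output growth = 3.4 + 2.972 = 6.372%.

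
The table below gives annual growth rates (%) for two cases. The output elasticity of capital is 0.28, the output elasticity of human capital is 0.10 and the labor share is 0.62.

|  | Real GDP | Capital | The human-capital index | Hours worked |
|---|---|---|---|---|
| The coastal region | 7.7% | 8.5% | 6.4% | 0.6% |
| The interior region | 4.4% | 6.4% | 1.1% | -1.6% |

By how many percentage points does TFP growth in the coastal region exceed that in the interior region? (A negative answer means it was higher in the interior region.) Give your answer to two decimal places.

Labor's share = 1 − 0.28 − 0.1 = 0.62.
The coastal region: TFP = 7.7 − 2.38 − 0.64 − 0.372 = 4.308%.
The interior region: TFP = 4.4 − 1.792 − 0.11 + 0.992 = 3.49%.
Difference = 4.308 − (3.49) = 0.818 pp.

0.82 percentage points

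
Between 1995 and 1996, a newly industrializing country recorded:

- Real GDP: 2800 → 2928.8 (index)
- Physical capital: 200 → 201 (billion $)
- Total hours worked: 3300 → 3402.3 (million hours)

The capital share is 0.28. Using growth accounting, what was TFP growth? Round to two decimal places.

2.23%

Real GDP growth = (2928.8 − 2800) / 2800 = 4.6%.
Physical capital growth = (201 − 200) / 200 = 0.5%.
Total hours worked growth = (3402.3 − 3300) / 3300 = 3.1%.
Labor's share = 1 − 0.28 = 0.72.
Physical capital: 0.28 × 0.5 = 0.14 pp.
Total hours worked: 0.72 × 3.1 = 2.232 pp.
TFP growth = 4.6 − 2.372 = 2.228%.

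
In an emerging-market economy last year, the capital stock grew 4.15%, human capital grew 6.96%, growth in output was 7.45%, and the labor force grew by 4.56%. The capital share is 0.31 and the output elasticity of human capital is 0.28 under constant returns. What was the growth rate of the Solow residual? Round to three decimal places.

Labor's share = 1 − 0.31 − 0.28 = 0.41.
The capital stock: 0.31 × 4.15 = 1.2865 pp.
Human capital: 0.28 × 6.96 = 1.9488 pp.
The labor force: 0.41 × 4.56 = 1.8696 pp.
TFP growth = 7.45 − 5.1049 = 2.3451%.

2.345%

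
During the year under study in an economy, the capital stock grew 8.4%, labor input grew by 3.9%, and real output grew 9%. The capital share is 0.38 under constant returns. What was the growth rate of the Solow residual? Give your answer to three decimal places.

Labor's share = 1 − 0.38 = 0.62.
The capital stock: 0.38 × 8.4 = 3.192 pp.
Labor input: 0.62 × 3.9 = 2.418 pp.
TFP growth = 9 − 5.61 = 3.39%.

3.390%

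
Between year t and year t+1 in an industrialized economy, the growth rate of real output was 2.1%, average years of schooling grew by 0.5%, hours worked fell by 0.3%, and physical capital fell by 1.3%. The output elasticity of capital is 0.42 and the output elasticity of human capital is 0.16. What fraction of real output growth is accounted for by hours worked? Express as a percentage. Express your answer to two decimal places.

Hours worked accounted for -6.00% of growth.

Labor's share = 1 − 0.42 − 0.16 = 0.42.
Hours worked contributed 0.42 × (-0.3) = -0.126 pp.
Share of growth = -0.126 / 2.1 × 100 = -6%.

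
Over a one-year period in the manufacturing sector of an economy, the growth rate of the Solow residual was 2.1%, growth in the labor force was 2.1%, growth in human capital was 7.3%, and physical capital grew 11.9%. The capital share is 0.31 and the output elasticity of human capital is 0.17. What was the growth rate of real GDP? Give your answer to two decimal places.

Real GDP growth was 8.12%.

Labor's share = 1 − 0.31 − 0.17 = 0.52.
Physical capital: 0.31 × 11.9 = 3.689 pp.
Human capital: 0.17 × 7.3 = 1.241 pp.
The labor force: 0.52 × 2.1 = 1.092 pp.
Output growth = 2.1 + 6.022 = 8.122%.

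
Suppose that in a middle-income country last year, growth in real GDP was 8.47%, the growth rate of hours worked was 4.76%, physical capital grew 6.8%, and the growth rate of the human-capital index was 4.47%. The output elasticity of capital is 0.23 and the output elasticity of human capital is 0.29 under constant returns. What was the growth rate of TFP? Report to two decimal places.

Labor's share = 1 − 0.23 − 0.29 = 0.48.
Physical capital: 0.23 × 6.8 = 1.564 pp.
The human-capital index: 0.29 × 4.47 = 1.2963 pp.
Hours worked: 0.48 × 4.76 = 2.2848 pp.
TFP growth = 8.47 − 5.1451 = 3.3249%.

TFP growth was 3.32%.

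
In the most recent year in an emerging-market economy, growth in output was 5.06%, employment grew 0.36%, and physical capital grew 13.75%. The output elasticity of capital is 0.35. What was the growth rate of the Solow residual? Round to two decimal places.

0.01%

Labor's share = 1 − 0.35 = 0.65.
Physical capital: 0.35 × 13.75 = 4.8125 pp.
Employment: 0.65 × 0.36 = 0.234 pp.
TFP growth = 5.06 − 5.0465 = 0.0135%.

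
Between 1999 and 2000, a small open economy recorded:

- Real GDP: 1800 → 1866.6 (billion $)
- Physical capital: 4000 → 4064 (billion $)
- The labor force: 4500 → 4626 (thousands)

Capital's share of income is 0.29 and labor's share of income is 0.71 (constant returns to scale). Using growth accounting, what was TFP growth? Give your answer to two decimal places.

TFP growth was 1.25%.

Real GDP growth = (1866.6 − 1800) / 1800 = 3.7%.
Physical capital growth = (4064 − 4000) / 4000 = 1.6%.
The labor force growth = (4626 − 4500) / 4500 = 2.8%.
Labor's share = 1 − 0.29 = 0.71.
Physical capital: 0.29 × 1.6 = 0.464 pp.
The labor force: 0.71 × 2.8 = 1.988 pp.
TFP growth = 3.7 − 2.452 = 1.248%.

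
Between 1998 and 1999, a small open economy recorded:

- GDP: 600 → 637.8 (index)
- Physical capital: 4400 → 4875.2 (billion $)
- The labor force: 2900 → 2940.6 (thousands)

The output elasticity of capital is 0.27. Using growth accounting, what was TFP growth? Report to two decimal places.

TFP grew 2.36%.

GDP growth = (637.8 − 600) / 600 = 6.3%.
Physical capital growth = (4875.2 − 4400) / 4400 = 10.8%.
The labor force growth = (2940.6 − 2900) / 2900 = 1.4%.
Labor's share = 1 − 0.27 = 0.73.
Physical capital: 0.27 × 10.8 = 2.916 pp.
The labor force: 0.73 × 1.4 = 1.022 pp.
TFP growth = 6.3 − 3.938 = 2.362%.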